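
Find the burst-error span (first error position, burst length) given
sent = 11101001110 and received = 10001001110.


XOR: 01100000000

Burst at position 1, length 2


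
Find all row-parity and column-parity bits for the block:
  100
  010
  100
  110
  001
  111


Row parities: 111011
Column parities: 010

Row P: 111011, Col P: 010, Corner: 1


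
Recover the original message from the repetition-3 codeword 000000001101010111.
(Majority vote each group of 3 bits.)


Groups: 000, 000, 001, 101, 010, 111
Majority votes: 000101

000101


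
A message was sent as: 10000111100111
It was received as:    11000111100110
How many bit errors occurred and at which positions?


XOR: 01000000000001

2 error(s) at position(s): 1, 13


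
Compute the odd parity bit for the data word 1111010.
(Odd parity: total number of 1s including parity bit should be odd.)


Number of 1s in data: 5
Parity bit: 0

0


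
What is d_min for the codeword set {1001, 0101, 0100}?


Comparing all pairs, minimum distance: 1
Can detect 0 errors, correct 0 errors

1


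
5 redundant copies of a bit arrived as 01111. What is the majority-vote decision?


Ones: 4 out of 5
Threshold: 3

1 (4/5 voted 1)


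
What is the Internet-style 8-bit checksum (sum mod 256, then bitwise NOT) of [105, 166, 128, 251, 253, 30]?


Sum = 933 mod 256 = 165
Complement = 90

90


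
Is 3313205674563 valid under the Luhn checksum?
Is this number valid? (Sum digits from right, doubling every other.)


Luhn sum = 52
52 mod 10 = 2

Invalid (Luhn sum mod 10 = 2)


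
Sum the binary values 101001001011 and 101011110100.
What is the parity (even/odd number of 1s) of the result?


101001001011 = 2635
101011110100 = 2804
Sum = 5439 = 1010100111111
1s count = 9

odd parity (9 ones in 1010100111111)


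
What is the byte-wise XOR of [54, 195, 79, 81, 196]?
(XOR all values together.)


XOR chain: 54 ^ 195 ^ 79 ^ 81 ^ 196 = 47

47


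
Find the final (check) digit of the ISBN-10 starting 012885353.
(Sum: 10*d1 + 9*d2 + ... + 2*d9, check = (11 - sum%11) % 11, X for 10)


Weighted sum: 187
187 mod 11 = 0

Check digit: 0


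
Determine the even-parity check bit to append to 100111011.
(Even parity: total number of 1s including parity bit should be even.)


Number of 1s in data: 6
Parity bit: 0

0


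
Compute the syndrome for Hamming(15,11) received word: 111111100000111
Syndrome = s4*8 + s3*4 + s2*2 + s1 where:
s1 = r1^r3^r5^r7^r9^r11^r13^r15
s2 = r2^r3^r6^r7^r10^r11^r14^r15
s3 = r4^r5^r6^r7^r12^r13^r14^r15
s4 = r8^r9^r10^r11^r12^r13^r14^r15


s1=0, s2=0, s3=1, s4=1

Syndrome = 12 (error at position 12)


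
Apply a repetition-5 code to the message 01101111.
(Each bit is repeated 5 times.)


Each bit -> 5 copies

0000011111111110000011111111111111111111


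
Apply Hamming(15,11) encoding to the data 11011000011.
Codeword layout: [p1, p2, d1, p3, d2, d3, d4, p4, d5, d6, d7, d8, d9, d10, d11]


Parity bits: p1=1, p2=0, p3=0, p4=1

101010111000011


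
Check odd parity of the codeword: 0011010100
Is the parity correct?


Number of 1s: 4

No, parity error (4 ones)


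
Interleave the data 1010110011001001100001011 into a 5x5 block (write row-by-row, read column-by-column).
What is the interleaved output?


Matrix:
  10101
  10011
  00100
  11000
  01011
Read columns: 1101000011101000100111001

1101000011101000100111001


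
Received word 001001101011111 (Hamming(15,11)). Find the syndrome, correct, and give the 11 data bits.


Syndrome = 0: no error detected

Data: 10111011111 (no errors)


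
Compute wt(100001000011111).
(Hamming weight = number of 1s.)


Counting 1s in 100001000011111

7


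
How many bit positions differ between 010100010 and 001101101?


XOR: 011001111
Count of 1s: 6

6


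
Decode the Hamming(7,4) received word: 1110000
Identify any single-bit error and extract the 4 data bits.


Syndrome = 0: no error detected

Data: 1000 (no errors)


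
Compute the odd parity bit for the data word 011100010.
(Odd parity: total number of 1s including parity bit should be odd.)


Number of 1s in data: 4
Parity bit: 1

1


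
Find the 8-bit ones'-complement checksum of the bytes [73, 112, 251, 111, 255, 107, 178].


Sum = 1087 mod 256 = 63
Complement = 192

192


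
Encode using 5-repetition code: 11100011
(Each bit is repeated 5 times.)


Each bit -> 5 copies

1111111111111110000000000000001111111111


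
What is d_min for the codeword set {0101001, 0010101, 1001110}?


Comparing all pairs, minimum distance: 4
Can detect 3 errors, correct 1 errors

4


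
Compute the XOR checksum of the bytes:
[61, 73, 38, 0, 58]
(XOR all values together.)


XOR chain: 61 ^ 73 ^ 38 ^ 0 ^ 58 = 104

104


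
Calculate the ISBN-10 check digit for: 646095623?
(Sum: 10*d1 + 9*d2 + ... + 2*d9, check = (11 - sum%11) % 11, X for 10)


Weighted sum: 259
259 mod 11 = 6

Check digit: 5


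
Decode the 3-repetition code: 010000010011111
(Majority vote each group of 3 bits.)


Groups: 010, 000, 010, 011, 111
Majority votes: 00011

00011


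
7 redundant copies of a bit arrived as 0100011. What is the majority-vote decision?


Ones: 3 out of 7
Threshold: 4

0 (3/7 voted 1)


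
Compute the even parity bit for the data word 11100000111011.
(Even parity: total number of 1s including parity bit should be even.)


Number of 1s in data: 8
Parity bit: 0

0


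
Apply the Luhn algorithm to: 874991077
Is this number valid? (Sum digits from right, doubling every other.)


Luhn sum = 49
49 mod 10 = 9

Invalid (Luhn sum mod 10 = 9)


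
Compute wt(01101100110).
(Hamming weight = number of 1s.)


Counting 1s in 01101100110

6


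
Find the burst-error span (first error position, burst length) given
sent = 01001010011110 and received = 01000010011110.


XOR: 00001000000000

Burst at position 4, length 1


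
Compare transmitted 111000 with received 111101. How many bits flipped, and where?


XOR: 000101

2 error(s) at position(s): 3, 5


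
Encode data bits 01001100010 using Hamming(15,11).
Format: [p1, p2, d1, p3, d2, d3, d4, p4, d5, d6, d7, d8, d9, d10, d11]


Parity bits: p1=0, p2=0, p3=0, p4=1

000010011100010


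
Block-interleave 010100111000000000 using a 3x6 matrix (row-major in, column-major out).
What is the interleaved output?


Matrix:
  010100
  111000
  000000
Read columns: 010110010100000000

010110010100000000


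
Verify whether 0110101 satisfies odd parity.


Number of 1s: 4

No, parity error (4 ones)


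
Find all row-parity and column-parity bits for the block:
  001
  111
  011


Row parities: 110
Column parities: 101

Row P: 110, Col P: 101, Corner: 0


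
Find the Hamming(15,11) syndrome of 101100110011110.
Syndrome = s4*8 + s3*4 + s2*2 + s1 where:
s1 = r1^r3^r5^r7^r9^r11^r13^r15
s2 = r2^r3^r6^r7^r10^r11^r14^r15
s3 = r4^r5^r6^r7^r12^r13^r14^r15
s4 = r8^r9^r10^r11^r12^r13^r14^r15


s1=1, s2=0, s3=1, s4=1

Syndrome = 13 (error at position 13)


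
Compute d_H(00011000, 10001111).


XOR: 10010111
Count of 1s: 5

5


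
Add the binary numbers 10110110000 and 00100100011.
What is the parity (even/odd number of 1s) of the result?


10110110000 = 1456
00100100011 = 291
Sum = 1747 = 11011010011
1s count = 7

odd parity (7 ones in 11011010011)


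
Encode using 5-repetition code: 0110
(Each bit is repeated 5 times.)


Each bit -> 5 copies

00000111111111100000


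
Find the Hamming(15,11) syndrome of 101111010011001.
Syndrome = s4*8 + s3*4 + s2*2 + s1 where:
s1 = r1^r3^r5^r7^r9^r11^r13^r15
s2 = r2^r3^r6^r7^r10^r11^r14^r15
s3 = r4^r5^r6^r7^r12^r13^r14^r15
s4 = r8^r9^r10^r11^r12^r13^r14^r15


s1=1, s2=0, s3=1, s4=0

Syndrome = 5 (error at position 5)


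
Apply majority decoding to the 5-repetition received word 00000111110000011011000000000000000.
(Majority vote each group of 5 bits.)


Groups: 00000, 11111, 00000, 11011, 00000, 00000, 00000
Majority votes: 0101000

0101000


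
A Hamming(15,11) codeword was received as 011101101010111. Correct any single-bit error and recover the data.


Syndrome = 10: error at position 10

Data: 10111110111 (corrected bit 10)


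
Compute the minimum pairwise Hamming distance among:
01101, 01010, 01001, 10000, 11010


Comparing all pairs, minimum distance: 1
Can detect 0 errors, correct 0 errors

1


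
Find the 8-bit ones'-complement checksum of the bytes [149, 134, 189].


Sum = 472 mod 256 = 216
Complement = 39

39


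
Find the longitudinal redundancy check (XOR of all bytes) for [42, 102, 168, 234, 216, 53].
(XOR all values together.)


XOR chain: 42 ^ 102 ^ 168 ^ 234 ^ 216 ^ 53 = 227

227


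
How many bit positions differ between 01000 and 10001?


XOR: 11001
Count of 1s: 3

3


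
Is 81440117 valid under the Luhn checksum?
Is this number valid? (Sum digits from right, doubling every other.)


Luhn sum = 30
30 mod 10 = 0

Valid (Luhn sum mod 10 = 0)


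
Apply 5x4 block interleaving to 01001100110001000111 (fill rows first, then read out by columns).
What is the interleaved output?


Matrix:
  0100
  1100
  1100
  0100
  0111
Read columns: 01100111110000100001

01100111110000100001


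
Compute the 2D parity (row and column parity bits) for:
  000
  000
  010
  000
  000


Row parities: 00100
Column parities: 010

Row P: 00100, Col P: 010, Corner: 1


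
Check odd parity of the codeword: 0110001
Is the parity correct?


Number of 1s: 3

Yes, parity is correct (3 ones)


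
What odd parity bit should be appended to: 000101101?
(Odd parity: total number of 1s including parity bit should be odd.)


Number of 1s in data: 4
Parity bit: 1

1


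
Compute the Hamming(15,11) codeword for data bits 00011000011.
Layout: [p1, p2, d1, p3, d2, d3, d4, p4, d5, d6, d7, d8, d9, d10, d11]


Parity bits: p1=1, p2=1, p3=1, p4=1

110100111000011


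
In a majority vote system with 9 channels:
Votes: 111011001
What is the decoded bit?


Ones: 6 out of 9
Threshold: 5

1 (6/9 voted 1)


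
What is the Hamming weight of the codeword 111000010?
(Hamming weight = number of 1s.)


Counting 1s in 111000010

4


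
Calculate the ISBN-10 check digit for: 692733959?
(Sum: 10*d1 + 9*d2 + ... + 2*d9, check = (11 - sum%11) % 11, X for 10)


Weighted sum: 308
308 mod 11 = 0

Check digit: 0


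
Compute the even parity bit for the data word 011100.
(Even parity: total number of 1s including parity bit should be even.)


Number of 1s in data: 3
Parity bit: 1

1


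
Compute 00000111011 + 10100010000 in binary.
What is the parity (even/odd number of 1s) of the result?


00000111011 = 59
10100010000 = 1296
Sum = 1355 = 10101001011
1s count = 6

even parity (6 ones in 10101001011)


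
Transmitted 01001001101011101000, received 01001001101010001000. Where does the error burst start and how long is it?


XOR: 00000000000001100000

Burst at position 13, length 2


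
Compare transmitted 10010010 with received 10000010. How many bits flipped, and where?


XOR: 00010000

1 error(s) at position(s): 3


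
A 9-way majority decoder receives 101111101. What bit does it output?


Ones: 7 out of 9
Threshold: 5

1 (7/9 voted 1)


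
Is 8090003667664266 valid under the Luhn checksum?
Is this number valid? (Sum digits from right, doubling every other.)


Luhn sum = 66
66 mod 10 = 6

Invalid (Luhn sum mod 10 = 6)


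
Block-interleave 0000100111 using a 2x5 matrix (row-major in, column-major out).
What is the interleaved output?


Matrix:
  00001
  00111
Read columns: 0000010111

0000010111


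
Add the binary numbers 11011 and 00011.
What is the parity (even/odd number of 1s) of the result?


11011 = 27
00011 = 3
Sum = 30 = 11110
1s count = 4

even parity (4 ones in 11110)


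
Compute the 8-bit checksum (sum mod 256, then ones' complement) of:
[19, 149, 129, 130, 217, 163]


Sum = 807 mod 256 = 39
Complement = 216

216


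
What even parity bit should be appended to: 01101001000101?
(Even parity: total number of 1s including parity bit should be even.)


Number of 1s in data: 6
Parity bit: 0

0


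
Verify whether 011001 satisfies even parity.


Number of 1s: 3

No, parity error (3 ones)


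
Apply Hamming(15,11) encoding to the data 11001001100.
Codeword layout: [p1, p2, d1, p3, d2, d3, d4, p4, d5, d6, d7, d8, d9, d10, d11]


Parity bits: p1=0, p2=1, p3=1, p4=1

011110011001100


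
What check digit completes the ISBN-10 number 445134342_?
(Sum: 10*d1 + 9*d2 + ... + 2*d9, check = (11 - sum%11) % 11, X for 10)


Weighted sum: 189
189 mod 11 = 2

Check digit: 9


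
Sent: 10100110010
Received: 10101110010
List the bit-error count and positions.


XOR: 00001000000

1 error(s) at position(s): 4


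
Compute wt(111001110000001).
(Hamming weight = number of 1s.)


Counting 1s in 111001110000001

7


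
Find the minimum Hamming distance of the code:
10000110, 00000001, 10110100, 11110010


Comparing all pairs, minimum distance: 3
Can detect 2 errors, correct 1 errors

3


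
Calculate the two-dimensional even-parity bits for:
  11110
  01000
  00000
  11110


Row parities: 0100
Column parities: 01000

Row P: 0100, Col P: 01000, Corner: 1


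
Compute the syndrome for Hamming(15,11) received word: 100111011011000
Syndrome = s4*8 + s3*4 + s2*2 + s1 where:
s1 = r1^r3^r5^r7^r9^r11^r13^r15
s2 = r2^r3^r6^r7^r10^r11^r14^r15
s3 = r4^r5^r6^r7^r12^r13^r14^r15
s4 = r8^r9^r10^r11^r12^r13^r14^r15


s1=0, s2=0, s3=0, s4=0

Syndrome = 0 (no error)


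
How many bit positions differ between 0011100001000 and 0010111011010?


XOR: 0001011010010
Count of 1s: 5

5


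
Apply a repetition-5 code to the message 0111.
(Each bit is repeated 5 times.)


Each bit -> 5 copies

00000111111111111111


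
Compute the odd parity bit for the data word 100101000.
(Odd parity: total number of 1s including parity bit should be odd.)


Number of 1s in data: 3
Parity bit: 0

0


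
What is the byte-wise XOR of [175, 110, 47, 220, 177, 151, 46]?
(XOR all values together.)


XOR chain: 175 ^ 110 ^ 47 ^ 220 ^ 177 ^ 151 ^ 46 = 58

58


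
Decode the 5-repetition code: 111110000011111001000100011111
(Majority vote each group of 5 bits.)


Groups: 11111, 00000, 11111, 00100, 01000, 11111
Majority votes: 101001

101001


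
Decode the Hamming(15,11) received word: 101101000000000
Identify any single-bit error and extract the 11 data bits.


Syndrome = 0: no error detected

Data: 10100000000 (no errors)


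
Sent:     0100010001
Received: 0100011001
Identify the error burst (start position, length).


XOR: 0000001000

Burst at position 6, length 1


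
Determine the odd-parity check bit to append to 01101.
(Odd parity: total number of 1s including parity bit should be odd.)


Number of 1s in data: 3
Parity bit: 0

0


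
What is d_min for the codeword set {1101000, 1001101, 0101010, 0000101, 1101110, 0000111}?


Comparing all pairs, minimum distance: 1
Can detect 0 errors, correct 0 errors

1


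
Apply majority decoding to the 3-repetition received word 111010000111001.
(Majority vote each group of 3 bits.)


Groups: 111, 010, 000, 111, 001
Majority votes: 10010

10010


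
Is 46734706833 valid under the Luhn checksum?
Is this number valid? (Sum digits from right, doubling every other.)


Luhn sum = 49
49 mod 10 = 9

Invalid (Luhn sum mod 10 = 9)


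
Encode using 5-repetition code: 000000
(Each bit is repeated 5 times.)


Each bit -> 5 copies

000000000000000000000000000000


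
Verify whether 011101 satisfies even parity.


Number of 1s: 4

Yes, parity is correct (4 ones)


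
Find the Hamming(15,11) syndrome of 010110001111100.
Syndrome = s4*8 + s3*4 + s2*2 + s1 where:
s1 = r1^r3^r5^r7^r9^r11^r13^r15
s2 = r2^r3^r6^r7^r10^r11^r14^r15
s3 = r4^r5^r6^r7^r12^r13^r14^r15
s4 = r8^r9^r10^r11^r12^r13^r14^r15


s1=0, s2=1, s3=0, s4=1

Syndrome = 10 (error at position 10)


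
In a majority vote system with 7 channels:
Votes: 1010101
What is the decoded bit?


Ones: 4 out of 7
Threshold: 4

1 (4/7 voted 1)


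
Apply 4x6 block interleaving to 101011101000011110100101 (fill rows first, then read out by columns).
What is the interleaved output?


Matrix:
  101011
  101000
  011110
  100101
Read columns: 110100101110001110101001

110100101110001110101001


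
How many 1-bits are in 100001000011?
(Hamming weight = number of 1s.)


Counting 1s in 100001000011

4


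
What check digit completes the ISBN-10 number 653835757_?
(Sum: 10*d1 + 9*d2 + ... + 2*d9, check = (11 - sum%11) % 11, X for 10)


Weighted sum: 285
285 mod 11 = 10

Check digit: 1


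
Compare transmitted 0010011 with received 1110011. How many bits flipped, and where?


XOR: 1100000

2 error(s) at position(s): 0, 1


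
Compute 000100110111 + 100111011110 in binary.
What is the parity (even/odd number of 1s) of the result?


000100110111 = 311
100111011110 = 2526
Sum = 2837 = 101100010101
1s count = 6

even parity (6 ones in 101100010101)


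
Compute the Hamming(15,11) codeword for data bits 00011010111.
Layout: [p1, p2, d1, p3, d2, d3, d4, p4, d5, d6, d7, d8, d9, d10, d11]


Parity bits: p1=1, p2=0, p3=0, p4=1

100000111010111


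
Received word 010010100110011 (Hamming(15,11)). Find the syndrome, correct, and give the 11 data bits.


Syndrome = 0: no error detected

Data: 01010110011 (no errors)


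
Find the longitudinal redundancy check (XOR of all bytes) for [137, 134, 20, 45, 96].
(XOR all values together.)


XOR chain: 137 ^ 134 ^ 20 ^ 45 ^ 96 = 86

86


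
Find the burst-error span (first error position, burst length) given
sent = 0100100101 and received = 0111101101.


XOR: 0011001000

Burst at position 2, length 5


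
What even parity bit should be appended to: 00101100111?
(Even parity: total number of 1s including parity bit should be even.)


Number of 1s in data: 6
Parity bit: 0

0


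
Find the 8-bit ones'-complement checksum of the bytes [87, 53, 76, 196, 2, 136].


Sum = 550 mod 256 = 38
Complement = 217

217


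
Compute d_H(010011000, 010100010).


XOR: 000111010
Count of 1s: 4

4


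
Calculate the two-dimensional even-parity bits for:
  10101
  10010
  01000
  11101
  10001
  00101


Row parities: 101000
Column parities: 00110

Row P: 101000, Col P: 00110, Corner: 0


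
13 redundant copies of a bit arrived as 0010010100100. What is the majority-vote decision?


Ones: 4 out of 13
Threshold: 7

0 (4/13 voted 1)


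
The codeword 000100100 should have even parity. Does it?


Number of 1s: 2

Yes, parity is correct (2 ones)


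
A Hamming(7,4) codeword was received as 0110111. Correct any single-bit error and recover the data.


Syndrome = 5: error at position 5

Data: 1011 (corrected bit 5)


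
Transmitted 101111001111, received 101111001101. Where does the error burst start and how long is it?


XOR: 000000000010

Burst at position 10, length 1


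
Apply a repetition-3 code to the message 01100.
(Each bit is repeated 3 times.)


Each bit -> 3 copies

000111111000000


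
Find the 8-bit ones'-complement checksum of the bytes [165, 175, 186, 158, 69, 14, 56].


Sum = 823 mod 256 = 55
Complement = 200

200


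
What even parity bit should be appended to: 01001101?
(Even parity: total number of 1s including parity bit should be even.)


Number of 1s in data: 4
Parity bit: 0

0


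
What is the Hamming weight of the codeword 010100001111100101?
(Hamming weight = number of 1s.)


Counting 1s in 010100001111100101

9


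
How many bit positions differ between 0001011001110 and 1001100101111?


XOR: 1000111100001
Count of 1s: 6

6


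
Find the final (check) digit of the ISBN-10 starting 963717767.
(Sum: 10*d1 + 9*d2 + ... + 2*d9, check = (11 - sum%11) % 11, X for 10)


Weighted sum: 318
318 mod 11 = 10

Check digit: 1


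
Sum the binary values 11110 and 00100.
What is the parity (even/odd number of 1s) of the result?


11110 = 30
00100 = 4
Sum = 34 = 100010
1s count = 2

even parity (2 ones in 100010)


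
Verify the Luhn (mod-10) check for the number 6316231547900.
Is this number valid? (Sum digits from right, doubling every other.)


Luhn sum = 44
44 mod 10 = 4

Invalid (Luhn sum mod 10 = 4)


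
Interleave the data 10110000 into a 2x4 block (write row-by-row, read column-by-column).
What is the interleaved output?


Matrix:
  1011
  0000
Read columns: 10001010

10001010


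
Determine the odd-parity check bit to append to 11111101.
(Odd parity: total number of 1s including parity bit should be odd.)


Number of 1s in data: 7
Parity bit: 0

0


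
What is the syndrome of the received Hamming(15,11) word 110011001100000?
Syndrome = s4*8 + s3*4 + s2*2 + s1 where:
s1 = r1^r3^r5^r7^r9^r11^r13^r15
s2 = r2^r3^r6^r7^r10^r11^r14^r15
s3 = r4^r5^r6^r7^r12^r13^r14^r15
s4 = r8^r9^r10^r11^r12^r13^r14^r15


s1=1, s2=1, s3=0, s4=0

Syndrome = 3 (error at position 3)


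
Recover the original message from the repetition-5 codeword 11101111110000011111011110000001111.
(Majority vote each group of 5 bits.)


Groups: 11101, 11111, 00000, 11111, 01111, 00000, 01111
Majority votes: 1101101

1101101


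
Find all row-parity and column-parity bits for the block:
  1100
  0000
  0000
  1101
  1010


Row parities: 00010
Column parities: 1011

Row P: 00010, Col P: 1011, Corner: 1


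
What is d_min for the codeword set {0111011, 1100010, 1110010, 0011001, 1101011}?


Comparing all pairs, minimum distance: 1
Can detect 0 errors, correct 0 errors

1


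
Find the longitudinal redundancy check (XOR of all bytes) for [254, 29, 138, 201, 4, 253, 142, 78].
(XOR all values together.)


XOR chain: 254 ^ 29 ^ 138 ^ 201 ^ 4 ^ 253 ^ 142 ^ 78 = 153

153


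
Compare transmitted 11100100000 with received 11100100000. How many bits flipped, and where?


XOR: 00000000000

0 errors (received matches sent)


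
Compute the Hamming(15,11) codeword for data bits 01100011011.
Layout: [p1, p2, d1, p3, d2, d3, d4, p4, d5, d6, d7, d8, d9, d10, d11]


Parity bits: p1=1, p2=0, p3=1, p4=0

100111000011011


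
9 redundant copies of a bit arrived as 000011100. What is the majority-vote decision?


Ones: 3 out of 9
Threshold: 5

0 (3/9 voted 1)


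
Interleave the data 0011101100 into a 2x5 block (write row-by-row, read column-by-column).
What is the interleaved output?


Matrix:
  00111
  01100
Read columns: 0001111010

0001111010


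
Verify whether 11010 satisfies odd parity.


Number of 1s: 3

Yes, parity is correct (3 ones)


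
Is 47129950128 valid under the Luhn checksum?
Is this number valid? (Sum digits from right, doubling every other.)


Luhn sum = 50
50 mod 10 = 0

Valid (Luhn sum mod 10 = 0)


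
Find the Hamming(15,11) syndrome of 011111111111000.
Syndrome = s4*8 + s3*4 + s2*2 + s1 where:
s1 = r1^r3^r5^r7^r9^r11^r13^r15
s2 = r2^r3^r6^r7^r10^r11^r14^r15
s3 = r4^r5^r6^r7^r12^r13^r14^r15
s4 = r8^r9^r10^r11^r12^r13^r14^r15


s1=1, s2=0, s3=1, s4=1

Syndrome = 13 (error at position 13)


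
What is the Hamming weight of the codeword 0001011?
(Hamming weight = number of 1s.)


Counting 1s in 0001011

3


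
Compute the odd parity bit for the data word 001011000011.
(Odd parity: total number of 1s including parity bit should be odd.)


Number of 1s in data: 5
Parity bit: 0

0


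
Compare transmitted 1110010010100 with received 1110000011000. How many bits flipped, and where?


XOR: 0000010001100

3 error(s) at position(s): 5, 9, 10


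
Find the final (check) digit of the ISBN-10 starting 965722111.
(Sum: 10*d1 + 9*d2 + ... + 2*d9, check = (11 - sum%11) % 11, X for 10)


Weighted sum: 264
264 mod 11 = 0

Check digit: 0


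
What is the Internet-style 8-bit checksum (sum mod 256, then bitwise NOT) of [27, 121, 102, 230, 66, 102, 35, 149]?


Sum = 832 mod 256 = 64
Complement = 191

191


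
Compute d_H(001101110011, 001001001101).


XOR: 000100111110
Count of 1s: 6

6


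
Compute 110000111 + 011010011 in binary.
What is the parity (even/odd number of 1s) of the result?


110000111 = 391
011010011 = 211
Sum = 602 = 1001011010
1s count = 5

odd parity (5 ones in 1001011010)


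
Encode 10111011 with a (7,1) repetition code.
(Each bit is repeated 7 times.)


Each bit -> 7 copies

11111110000000111111111111111111111000000011111111111111


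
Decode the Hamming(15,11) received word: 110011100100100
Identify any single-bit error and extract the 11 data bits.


Syndrome = 0: no error detected

Data: 01110100100 (no errors)


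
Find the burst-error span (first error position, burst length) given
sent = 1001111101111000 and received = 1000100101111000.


XOR: 0001011000000000

Burst at position 3, length 4


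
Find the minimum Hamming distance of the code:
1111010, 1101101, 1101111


Comparing all pairs, minimum distance: 1
Can detect 0 errors, correct 0 errors

1


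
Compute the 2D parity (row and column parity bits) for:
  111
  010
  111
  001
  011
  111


Row parities: 111101
Column parities: 111

Row P: 111101, Col P: 111, Corner: 1


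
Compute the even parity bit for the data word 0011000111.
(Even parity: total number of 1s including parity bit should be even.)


Number of 1s in data: 5
Parity bit: 1

1


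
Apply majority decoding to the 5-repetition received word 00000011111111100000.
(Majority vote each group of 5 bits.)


Groups: 00000, 01111, 11111, 00000
Majority votes: 0110

0110


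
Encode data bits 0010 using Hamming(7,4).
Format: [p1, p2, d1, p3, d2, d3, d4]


Parity bits: p1=0, p2=1, p3=1

0101010


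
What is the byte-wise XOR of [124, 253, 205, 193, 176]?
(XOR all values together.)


XOR chain: 124 ^ 253 ^ 205 ^ 193 ^ 176 = 61

61


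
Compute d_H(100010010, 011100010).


XOR: 111110000
Count of 1s: 5

5


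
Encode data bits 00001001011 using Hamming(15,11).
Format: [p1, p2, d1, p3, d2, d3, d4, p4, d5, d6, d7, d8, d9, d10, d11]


Parity bits: p1=0, p2=0, p3=1, p4=0

000100001001011


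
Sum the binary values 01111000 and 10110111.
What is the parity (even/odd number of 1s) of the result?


01111000 = 120
10110111 = 183
Sum = 303 = 100101111
1s count = 6

even parity (6 ones in 100101111)


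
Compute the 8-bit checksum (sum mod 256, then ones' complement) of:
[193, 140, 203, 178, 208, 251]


Sum = 1173 mod 256 = 149
Complement = 106

106


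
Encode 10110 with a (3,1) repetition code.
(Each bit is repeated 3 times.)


Each bit -> 3 copies

111000111111000


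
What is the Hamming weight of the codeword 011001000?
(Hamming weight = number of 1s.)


Counting 1s in 011001000

3


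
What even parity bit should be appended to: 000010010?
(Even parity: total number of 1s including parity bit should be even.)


Number of 1s in data: 2
Parity bit: 0

0


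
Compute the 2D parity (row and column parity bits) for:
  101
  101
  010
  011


Row parities: 0010
Column parities: 001

Row P: 0010, Col P: 001, Corner: 1


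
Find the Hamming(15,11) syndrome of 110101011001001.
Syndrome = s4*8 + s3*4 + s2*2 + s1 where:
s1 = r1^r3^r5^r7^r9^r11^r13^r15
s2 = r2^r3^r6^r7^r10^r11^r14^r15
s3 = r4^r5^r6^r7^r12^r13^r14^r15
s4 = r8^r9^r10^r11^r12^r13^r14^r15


s1=1, s2=1, s3=0, s4=0

Syndrome = 3 (error at position 3)


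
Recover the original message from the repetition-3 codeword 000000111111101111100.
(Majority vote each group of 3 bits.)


Groups: 000, 000, 111, 111, 101, 111, 100
Majority votes: 0011110

0011110


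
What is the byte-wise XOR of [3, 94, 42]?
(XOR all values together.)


XOR chain: 3 ^ 94 ^ 42 = 119

119


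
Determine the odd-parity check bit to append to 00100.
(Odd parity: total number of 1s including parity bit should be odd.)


Number of 1s in data: 1
Parity bit: 0

0


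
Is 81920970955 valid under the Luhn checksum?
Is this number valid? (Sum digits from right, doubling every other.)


Luhn sum = 54
54 mod 10 = 4

Invalid (Luhn sum mod 10 = 4)


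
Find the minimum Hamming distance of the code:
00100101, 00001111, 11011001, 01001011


Comparing all pairs, minimum distance: 2
Can detect 1 errors, correct 0 errors

2


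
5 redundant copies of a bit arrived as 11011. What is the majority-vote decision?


Ones: 4 out of 5
Threshold: 3

1 (4/5 voted 1)


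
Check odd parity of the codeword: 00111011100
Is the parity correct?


Number of 1s: 6

No, parity error (6 ones)


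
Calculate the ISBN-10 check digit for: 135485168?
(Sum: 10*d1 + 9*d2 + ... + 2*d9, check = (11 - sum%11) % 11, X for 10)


Weighted sum: 216
216 mod 11 = 7

Check digit: 4


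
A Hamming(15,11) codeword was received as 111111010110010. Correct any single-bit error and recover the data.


Syndrome = 0: no error detected

Data: 11100110010 (no errors)


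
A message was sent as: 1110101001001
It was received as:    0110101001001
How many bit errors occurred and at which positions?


XOR: 1000000000000

1 error(s) at position(s): 0


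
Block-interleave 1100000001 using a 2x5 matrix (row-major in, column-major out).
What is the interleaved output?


Matrix:
  11000
  00001
Read columns: 1010000001

1010000001


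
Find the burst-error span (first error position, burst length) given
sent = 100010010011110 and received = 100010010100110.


XOR: 000000000111000

Burst at position 9, length 3


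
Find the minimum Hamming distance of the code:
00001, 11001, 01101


Comparing all pairs, minimum distance: 2
Can detect 1 errors, correct 0 errors

2


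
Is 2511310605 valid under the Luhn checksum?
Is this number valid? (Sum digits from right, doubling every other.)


Luhn sum = 30
30 mod 10 = 0

Valid (Luhn sum mod 10 = 0)


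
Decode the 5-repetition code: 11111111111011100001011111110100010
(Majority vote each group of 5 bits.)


Groups: 11111, 11111, 10111, 00001, 01111, 11101, 00010
Majority votes: 1110110

1110110


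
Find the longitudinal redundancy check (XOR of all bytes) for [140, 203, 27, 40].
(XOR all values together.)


XOR chain: 140 ^ 203 ^ 27 ^ 40 = 116

116


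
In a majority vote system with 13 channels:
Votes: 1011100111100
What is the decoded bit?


Ones: 8 out of 13
Threshold: 7

1 (8/13 voted 1)


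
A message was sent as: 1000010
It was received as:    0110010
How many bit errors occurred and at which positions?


XOR: 1110000

3 error(s) at position(s): 0, 1, 2


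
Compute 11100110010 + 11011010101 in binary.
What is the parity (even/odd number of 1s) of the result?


11100110010 = 1842
11011010101 = 1749
Sum = 3591 = 111000000111
1s count = 6

even parity (6 ones in 111000000111)


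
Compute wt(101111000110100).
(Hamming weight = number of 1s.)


Counting 1s in 101111000110100

8


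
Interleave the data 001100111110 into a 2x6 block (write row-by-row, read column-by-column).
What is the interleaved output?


Matrix:
  001100
  111110
Read columns: 010111110100

010111110100


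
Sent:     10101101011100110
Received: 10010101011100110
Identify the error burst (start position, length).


XOR: 00111000000000000

Burst at position 2, length 3


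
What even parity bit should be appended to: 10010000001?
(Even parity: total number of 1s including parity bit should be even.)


Number of 1s in data: 3
Parity bit: 1

1


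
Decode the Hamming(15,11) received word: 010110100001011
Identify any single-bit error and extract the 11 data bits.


Syndrome = 9: error at position 9

Data: 01011001011 (corrected bit 9)


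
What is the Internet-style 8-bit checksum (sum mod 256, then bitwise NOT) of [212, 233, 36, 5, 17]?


Sum = 503 mod 256 = 247
Complement = 8

8


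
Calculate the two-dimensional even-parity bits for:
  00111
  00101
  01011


Row parities: 101
Column parities: 01001

Row P: 101, Col P: 01001, Corner: 0


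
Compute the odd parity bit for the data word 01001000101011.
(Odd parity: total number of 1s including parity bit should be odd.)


Number of 1s in data: 6
Parity bit: 1

1


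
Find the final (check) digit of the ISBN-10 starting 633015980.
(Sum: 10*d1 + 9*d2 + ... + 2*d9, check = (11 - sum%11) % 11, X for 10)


Weighted sum: 202
202 mod 11 = 4

Check digit: 7


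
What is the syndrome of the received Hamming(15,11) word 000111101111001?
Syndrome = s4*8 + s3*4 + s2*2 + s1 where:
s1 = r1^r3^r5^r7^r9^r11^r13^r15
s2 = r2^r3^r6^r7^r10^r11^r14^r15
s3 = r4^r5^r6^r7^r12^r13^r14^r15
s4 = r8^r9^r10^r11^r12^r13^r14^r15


s1=1, s2=1, s3=0, s4=1

Syndrome = 11 (error at position 11)


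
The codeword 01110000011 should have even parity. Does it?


Number of 1s: 5

No, parity error (5 ones)


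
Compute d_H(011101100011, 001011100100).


XOR: 010110000111
Count of 1s: 6

6


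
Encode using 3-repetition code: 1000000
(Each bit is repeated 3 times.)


Each bit -> 3 copies

111000000000000000000


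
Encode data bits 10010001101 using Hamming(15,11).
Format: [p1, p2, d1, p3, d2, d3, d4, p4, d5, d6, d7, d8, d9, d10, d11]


Parity bits: p1=0, p2=1, p3=0, p4=1

011000110001101


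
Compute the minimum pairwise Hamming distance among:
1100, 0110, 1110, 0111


Comparing all pairs, minimum distance: 1
Can detect 0 errors, correct 0 errors

1


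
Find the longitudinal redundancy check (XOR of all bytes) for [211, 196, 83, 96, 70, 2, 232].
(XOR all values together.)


XOR chain: 211 ^ 196 ^ 83 ^ 96 ^ 70 ^ 2 ^ 232 = 136

136


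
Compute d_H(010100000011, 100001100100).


XOR: 110101100111
Count of 1s: 8

8


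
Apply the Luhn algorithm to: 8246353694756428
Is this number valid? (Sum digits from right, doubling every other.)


Luhn sum = 88
88 mod 10 = 8

Invalid (Luhn sum mod 10 = 8)


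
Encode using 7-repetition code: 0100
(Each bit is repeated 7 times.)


Each bit -> 7 copies

0000000111111100000000000000


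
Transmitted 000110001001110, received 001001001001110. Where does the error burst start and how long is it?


XOR: 001111000000000

Burst at position 2, length 4


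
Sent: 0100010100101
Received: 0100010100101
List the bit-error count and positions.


XOR: 0000000000000

0 errors (received matches sent)


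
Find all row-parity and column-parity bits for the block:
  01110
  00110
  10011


Row parities: 101
Column parities: 11011

Row P: 101, Col P: 11011, Corner: 0


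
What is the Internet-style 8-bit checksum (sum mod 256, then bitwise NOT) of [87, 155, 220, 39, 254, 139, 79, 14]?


Sum = 987 mod 256 = 219
Complement = 36

36


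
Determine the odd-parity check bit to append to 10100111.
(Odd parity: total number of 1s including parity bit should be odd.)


Number of 1s in data: 5
Parity bit: 0

0


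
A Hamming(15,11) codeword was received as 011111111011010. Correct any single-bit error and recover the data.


Syndrome = 9: error at position 9

Data: 11110011010 (corrected bit 9)


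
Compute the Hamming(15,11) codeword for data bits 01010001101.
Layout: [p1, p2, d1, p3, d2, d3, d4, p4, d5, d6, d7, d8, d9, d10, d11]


Parity bits: p1=0, p2=0, p3=1, p4=1

000110110001101


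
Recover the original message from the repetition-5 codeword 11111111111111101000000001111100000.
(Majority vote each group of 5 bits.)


Groups: 11111, 11111, 11111, 01000, 00000, 11111, 00000
Majority votes: 1110010

1110010


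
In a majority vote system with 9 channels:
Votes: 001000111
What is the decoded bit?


Ones: 4 out of 9
Threshold: 5

0 (4/9 voted 1)


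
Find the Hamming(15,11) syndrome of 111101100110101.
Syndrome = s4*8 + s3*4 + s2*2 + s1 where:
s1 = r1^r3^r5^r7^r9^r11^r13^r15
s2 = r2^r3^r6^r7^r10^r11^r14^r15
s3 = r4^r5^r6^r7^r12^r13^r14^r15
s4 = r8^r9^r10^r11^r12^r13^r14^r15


s1=0, s2=1, s3=1, s4=0

Syndrome = 6 (error at position 6)


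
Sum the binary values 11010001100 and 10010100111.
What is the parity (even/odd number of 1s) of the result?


11010001100 = 1676
10010100111 = 1191
Sum = 2867 = 101100110011
1s count = 7

odd parity (7 ones in 101100110011)


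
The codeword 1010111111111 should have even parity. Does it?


Number of 1s: 11

No, parity error (11 ones)


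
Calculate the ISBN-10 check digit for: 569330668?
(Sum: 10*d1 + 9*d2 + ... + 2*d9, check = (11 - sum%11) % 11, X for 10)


Weighted sum: 273
273 mod 11 = 9

Check digit: 2


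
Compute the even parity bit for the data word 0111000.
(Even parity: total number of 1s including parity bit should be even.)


Number of 1s in data: 3
Parity bit: 1

1


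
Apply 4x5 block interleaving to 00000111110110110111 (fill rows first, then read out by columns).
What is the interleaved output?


Matrix:
  00000
  11111
  01101
  10111
Read columns: 01010110011101010111

01010110011101010111


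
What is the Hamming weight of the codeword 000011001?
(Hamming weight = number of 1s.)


Counting 1s in 000011001

3


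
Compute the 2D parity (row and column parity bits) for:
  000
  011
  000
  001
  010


Row parities: 00011
Column parities: 000

Row P: 00011, Col P: 000, Corner: 0


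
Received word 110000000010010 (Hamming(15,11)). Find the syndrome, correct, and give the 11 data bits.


Syndrome = 6: error at position 6

Data: 00100010010 (corrected bit 6)


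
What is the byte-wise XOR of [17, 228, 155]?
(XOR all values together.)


XOR chain: 17 ^ 228 ^ 155 = 110

110


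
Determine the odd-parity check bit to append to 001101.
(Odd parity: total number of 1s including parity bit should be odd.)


Number of 1s in data: 3
Parity bit: 0

0


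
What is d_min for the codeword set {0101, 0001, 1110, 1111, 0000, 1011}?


Comparing all pairs, minimum distance: 1
Can detect 0 errors, correct 0 errors

1


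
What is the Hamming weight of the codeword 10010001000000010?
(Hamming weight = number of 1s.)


Counting 1s in 10010001000000010

4


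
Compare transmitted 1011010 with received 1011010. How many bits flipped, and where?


XOR: 0000000

0 errors (received matches sent)


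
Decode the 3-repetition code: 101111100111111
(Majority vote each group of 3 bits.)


Groups: 101, 111, 100, 111, 111
Majority votes: 11011

11011


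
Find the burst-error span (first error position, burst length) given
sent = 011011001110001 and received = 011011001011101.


XOR: 000000000101100

Burst at position 9, length 4


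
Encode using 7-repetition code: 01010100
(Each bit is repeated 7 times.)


Each bit -> 7 copies

00000001111111000000011111110000000111111100000000000000


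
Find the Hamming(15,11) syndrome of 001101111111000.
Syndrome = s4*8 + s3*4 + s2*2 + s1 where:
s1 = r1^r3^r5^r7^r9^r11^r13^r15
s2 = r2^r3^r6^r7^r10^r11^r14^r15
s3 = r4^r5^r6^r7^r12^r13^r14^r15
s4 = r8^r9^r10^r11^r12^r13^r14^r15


s1=0, s2=1, s3=0, s4=1

Syndrome = 10 (error at position 10)


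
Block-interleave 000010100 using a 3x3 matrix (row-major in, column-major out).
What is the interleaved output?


Matrix:
  000
  010
  100
Read columns: 001010000

001010000


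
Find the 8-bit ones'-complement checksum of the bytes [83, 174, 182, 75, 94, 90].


Sum = 698 mod 256 = 186
Complement = 69

69


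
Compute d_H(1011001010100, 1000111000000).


XOR: 0011110010100
Count of 1s: 6

6


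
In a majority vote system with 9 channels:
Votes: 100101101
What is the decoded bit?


Ones: 5 out of 9
Threshold: 5

1 (5/9 voted 1)


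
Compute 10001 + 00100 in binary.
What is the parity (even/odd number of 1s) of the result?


10001 = 17
00100 = 4
Sum = 21 = 10101
1s count = 3

odd parity (3 ones in 10101)
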